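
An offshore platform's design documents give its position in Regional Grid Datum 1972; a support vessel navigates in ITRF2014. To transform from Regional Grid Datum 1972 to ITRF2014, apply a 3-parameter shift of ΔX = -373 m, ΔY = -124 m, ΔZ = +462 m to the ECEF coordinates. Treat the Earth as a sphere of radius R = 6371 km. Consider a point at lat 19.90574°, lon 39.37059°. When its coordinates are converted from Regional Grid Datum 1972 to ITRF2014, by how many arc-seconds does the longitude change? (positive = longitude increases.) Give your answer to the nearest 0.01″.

Δλ = 4.85″

sin φ = 0.340474, cos φ = 0.940254, sin λ = 0.634334, cos λ = 0.773059.
East component: ΔE = −sin λ·ΔX + cos λ·ΔY = −(0.634334)(-373) + (0.773059)(-124) = 140.75 m.
1° of latitude spans πR/180 = 111195 m; at latitude φ, 1° of longitude spans that × cos φ = 104551.5 m, so Δλ = 140.75 / 104551.5 × 3600 = 4.846″.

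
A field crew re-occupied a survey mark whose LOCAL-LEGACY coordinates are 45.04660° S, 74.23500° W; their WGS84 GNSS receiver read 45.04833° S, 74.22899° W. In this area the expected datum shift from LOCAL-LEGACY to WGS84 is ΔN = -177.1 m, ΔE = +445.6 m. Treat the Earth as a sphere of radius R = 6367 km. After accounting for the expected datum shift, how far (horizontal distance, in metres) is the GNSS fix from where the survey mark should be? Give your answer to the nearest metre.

Observed coordinate differences: Δφ = -0.00173°, Δλ = +0.00601°.
Converting to metres (1° lat = 111125 m, cos φ = 0.706531): observed ΔN = -192.2 m, observed ΔE = 471.9 m.
Subtracting the expected shift leaves a residual of -192.2 − (-177.1) = -15.1 m north and 471.9 − (445.6) = 26.3 m east.
Residual distance = √((-15.1)² + 26.3²) = 30.3 m.

30 m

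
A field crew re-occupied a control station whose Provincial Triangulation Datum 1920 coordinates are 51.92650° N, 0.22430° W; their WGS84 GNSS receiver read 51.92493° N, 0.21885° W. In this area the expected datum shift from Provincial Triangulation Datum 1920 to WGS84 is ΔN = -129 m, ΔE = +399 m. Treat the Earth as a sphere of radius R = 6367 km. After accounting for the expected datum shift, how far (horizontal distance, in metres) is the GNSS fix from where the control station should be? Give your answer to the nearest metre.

Observed coordinate differences: Δφ = -0.00157°, Δλ = +0.00545°.
Converting to metres (1° lat = 111125 m, cos φ = 0.616672): observed ΔN = -174.5 m, observed ΔE = 373.5 m.
Subtracting the expected shift leaves a residual of -174.5 − (-129) = -45.5 m north and 373.5 − (399) = -25.5 m east.
Residual distance = √((-45.5)² + (-25.5)²) = 52.1 m.

52 m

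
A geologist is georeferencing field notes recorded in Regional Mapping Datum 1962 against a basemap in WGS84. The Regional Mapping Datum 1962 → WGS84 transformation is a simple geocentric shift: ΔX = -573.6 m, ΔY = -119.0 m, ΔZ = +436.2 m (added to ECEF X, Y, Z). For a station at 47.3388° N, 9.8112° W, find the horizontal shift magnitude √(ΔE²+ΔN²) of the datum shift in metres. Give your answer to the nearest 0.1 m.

At φ = 47.3388°, λ = -9.8112°: sin φ = 0.735374, cos φ = 0.677662, sin λ = -0.170402, cos λ = 0.985375.
ΔE = −sin λ·ΔX + cos λ·ΔY = −(-0.170402)·(-573.6) + (0.985375)·(-119.0) = -215.00 m.
ΔN = −sin φ cos λ·ΔX − sin φ sin λ·ΔY + cos φ·ΔZ = −(0.735374)(0.985375)(-573.6) − (0.735374)(-0.170402)(-119.0) + (0.677662)(436.2) = 696.33 m.
Horizontal magnitude = √(ΔE² + ΔN²) = √((-215.00)² + 696.33²) = 728.76 m.

728.8 m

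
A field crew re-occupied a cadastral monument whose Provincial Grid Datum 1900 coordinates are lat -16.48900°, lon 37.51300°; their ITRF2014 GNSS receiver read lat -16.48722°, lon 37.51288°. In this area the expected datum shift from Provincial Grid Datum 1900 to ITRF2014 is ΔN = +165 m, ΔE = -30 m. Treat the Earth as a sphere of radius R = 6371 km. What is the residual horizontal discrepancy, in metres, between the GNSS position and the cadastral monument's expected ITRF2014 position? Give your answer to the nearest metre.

Observed coordinate differences: Δφ = +0.00178°, Δλ = -0.00012°.
Converting to metres (1° lat = 111195 m, cos φ = 0.958874): observed ΔN = 197.9 m, observed ΔE = -12.8 m.
Subtracting the expected shift leaves a residual of 197.9 − (165) = 32.9 m north and -12.8 − (-30) = 17.2 m east.
Residual distance = √(32.9² + 17.2²) = 37.2 m.

37 m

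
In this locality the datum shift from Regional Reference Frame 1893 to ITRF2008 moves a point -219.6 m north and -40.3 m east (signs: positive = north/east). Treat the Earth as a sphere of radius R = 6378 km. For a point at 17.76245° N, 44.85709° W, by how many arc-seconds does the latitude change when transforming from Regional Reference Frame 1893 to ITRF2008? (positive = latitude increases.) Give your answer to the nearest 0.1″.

On a sphere of radius R, 1 rad of latitude = R, so Δφ = ΔN / R = -219.6 / 6378000 = -3.4431e-05 rad = -7.102″.

Δφ = -7.1″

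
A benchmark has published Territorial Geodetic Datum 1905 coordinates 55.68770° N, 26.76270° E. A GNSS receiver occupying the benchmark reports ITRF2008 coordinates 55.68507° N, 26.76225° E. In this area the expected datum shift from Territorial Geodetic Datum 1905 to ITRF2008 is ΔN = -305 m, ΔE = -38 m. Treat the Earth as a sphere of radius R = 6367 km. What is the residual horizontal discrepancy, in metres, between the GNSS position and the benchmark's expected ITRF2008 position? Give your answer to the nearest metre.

16 m

Observed coordinate differences: Δφ = -0.00263°, Δλ = -0.00045°.
Converting to metres (1° lat = 111125 m, cos φ = 0.563703): observed ΔN = -292.3 m, observed ΔE = -28.2 m.
Subtracting the expected shift leaves a residual of -292.3 − (-305) = 12.7 m north and -28.2 − (-38) = 9.8 m east.
Residual distance = √(12.7² + 9.8²) = 16.1 m.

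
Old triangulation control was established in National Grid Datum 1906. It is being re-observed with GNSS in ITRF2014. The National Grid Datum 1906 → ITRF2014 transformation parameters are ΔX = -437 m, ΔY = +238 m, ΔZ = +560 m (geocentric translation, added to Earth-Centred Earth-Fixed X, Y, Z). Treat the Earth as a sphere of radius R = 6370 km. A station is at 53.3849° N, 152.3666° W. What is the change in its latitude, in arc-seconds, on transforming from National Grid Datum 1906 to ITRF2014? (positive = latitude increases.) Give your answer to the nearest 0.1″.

Δφ = 3.6″

sin φ = 0.802660, cos φ = 0.596436, sin λ = -0.463813, cos λ = -0.885933.
North component: ΔN = −sin φ cos λ·ΔX − sin φ sin λ·ΔY + cos φ·ΔZ = −(0.802660)(-0.885933)(-437) − (0.802660)(-0.463813)(238) + (0.596436)(560) = 111.86 m.
1° of latitude spans πR/180 = 111177 m, so Δφ = 111.86 / 111177 × 3600 = 3.622″.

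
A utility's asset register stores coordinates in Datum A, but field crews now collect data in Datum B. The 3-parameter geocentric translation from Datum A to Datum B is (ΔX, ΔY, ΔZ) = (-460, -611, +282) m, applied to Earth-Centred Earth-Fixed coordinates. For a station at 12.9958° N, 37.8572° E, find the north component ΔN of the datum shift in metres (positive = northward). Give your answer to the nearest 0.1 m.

ΔN = 440.8 m

The local north axis is (−sin φ cos λ, −sin φ sin λ, cos φ), giving ΔN = 81.674 + 84.323 + 274.777 = 440.77 m.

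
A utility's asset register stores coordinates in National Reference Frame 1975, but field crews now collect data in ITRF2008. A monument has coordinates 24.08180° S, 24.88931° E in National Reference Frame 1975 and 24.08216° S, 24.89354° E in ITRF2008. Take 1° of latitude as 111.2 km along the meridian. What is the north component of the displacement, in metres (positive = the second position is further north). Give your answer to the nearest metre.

Δφ = -24.08216° − -24.08180° = -0.00036°; Δλ = 24.89354° − 24.88931° = +0.00423°.
ΔN = Δφ × 111200 = -40.0 m; ΔE = Δλ × 111200 × cos(-24.08180°) = +0.00423 × 111200 × 0.912964 = 429.4 m.

ΔN = -40 m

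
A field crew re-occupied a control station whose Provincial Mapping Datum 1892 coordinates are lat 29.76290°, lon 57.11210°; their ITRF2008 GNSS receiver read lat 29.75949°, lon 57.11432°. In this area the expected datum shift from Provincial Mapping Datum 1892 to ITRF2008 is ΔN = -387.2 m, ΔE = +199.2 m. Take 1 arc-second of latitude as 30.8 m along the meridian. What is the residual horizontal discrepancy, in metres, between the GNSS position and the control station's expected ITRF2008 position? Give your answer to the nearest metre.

17 m

Observed coordinate differences: Δφ = -0.00341°, Δλ = +0.00222°.
Converting to metres (1° lat = 110880 m, cos φ = 0.868087): observed ΔN = -378.1 m, observed ΔE = 213.7 m.
Subtracting the expected shift leaves a residual of -378.1 − (-387.2) = 9.1 m north and 213.7 − (199.2) = 14.5 m east.
Residual distance = √(9.1² + 14.5²) = 17.1 m.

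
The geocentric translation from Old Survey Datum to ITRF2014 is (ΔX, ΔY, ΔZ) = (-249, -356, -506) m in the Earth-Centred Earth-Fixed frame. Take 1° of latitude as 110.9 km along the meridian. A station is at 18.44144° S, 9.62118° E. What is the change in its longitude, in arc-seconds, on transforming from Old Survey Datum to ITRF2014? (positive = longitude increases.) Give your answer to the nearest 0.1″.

sin φ = -0.316335, cos φ = 0.948647, sin λ = 0.167133, cos λ = 0.985934.
East component: ΔE = −sin λ·ΔX + cos λ·ΔY = −(0.167133)(-249) + (0.985934)(-356) = -309.38 m.
1° of latitude spans 110900 m; at latitude φ, 1° of longitude spans that × cos φ = 105205.0 m, so Δλ = -309.38 / 105205.0 × 3600 = -10.587″.

Δλ = -10.6″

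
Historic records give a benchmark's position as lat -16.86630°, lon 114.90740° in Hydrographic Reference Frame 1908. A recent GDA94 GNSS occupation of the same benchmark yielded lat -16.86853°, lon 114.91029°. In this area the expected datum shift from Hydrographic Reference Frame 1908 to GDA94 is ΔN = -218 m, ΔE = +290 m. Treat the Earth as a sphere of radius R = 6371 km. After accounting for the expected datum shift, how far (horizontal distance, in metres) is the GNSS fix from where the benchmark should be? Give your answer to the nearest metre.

35 m

Observed coordinate differences: Δφ = -0.00223°, Δλ = +0.00289°.
Converting to metres (1° lat = 111195 m, cos φ = 0.956984): observed ΔN = -248.0 m, observed ΔE = 307.5 m.
Subtracting the expected shift leaves a residual of -248.0 − (-218) = -30.0 m north and 307.5 − (290) = 17.5 m east.
Residual distance = √((-30.0)² + 17.5²) = 34.7 m.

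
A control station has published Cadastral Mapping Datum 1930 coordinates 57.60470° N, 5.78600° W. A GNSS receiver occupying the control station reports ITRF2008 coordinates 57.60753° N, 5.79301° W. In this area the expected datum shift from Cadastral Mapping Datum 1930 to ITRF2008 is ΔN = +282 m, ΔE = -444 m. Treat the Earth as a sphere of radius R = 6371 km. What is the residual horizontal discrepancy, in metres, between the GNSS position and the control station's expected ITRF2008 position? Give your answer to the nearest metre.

42 m

Observed coordinate differences: Δφ = +0.00283°, Δλ = -0.00701°.
Converting to metres (1° lat = 111195 m, cos φ = 0.535758): observed ΔN = 314.7 m, observed ΔE = -417.6 m.
Subtracting the expected shift leaves a residual of 314.7 − (282) = 32.7 m north and -417.6 − (-444) = 26.4 m east.
Residual distance = √(32.7² + 26.4²) = 42.0 m.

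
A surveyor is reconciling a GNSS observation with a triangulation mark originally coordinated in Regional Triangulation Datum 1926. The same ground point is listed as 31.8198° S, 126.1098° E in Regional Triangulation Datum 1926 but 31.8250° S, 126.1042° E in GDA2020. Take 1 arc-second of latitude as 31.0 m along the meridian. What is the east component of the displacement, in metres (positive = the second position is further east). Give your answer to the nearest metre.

Δφ = -31.8250° − -31.8198° = -0.0052°; Δλ = 126.1042° − 126.1098° = -0.0056°.
1° of latitude = 3600 × 31.00 = 111600 m.
ΔN = Δφ × 111600 = -580.3 m; ΔE = Δλ × 111600 × cos(-31.8198°) = -0.0056 × 111600 × 0.849711 = -531.0 m.

ΔE = -531 m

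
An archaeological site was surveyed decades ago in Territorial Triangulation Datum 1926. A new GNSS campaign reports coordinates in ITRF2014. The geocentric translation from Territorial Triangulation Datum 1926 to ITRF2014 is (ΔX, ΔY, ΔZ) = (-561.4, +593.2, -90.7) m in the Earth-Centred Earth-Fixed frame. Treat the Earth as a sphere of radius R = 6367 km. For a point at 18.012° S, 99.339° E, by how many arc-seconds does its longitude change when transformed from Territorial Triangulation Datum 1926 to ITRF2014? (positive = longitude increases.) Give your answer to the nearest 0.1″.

sin φ = -0.309216, cos φ = 0.950992, sin λ = 0.986745, cos λ = -0.162276.
East component: ΔE = −sin λ·ΔX + cos λ·ΔY = −(0.986745)(-561.4) + (-0.162276)(593.2) = 457.70 m.
1° of latitude spans πR/180 = 111125 m; at latitude φ, 1° of longitude spans that × cos φ = 105679.1 m, so Δλ = 457.70 / 105679.1 × 3600 = 15.592″.

Δλ = 15.6″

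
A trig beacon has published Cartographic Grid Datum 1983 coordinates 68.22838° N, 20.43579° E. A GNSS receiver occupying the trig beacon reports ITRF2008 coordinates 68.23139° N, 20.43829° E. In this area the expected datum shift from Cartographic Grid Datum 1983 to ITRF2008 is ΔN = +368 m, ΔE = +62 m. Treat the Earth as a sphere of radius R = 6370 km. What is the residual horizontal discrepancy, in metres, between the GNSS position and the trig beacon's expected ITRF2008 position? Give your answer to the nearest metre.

53 m

Observed coordinate differences: Δφ = +0.00301°, Δλ = +0.00250°.
Converting to metres (1° lat = 111177 m, cos φ = 0.370908): observed ΔN = 334.6 m, observed ΔE = 103.1 m.
Subtracting the expected shift leaves a residual of 334.6 − (368) = -33.4 m north and 103.1 − (62) = 41.1 m east.
Residual distance = √((-33.4)² + 41.1²) = 52.9 m.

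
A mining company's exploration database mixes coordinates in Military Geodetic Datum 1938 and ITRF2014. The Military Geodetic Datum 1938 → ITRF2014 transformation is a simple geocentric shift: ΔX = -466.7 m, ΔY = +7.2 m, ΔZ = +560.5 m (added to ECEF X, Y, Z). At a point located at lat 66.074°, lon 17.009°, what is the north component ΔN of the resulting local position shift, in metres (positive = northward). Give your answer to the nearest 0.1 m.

At φ = 66.074°, λ = 17.009°: sin φ = 0.914070, cos φ = 0.405556, sin λ = 0.292522, cos λ = 0.956259.
ΔN = −sin φ cos λ·ΔX − sin φ sin λ·ΔY + cos φ·ΔZ = −(0.914070)(0.956259)(-466.7) − (0.914070)(0.292522)(7.2) + (0.405556)(560.5) = 633.33 m.

ΔN = 633.3 m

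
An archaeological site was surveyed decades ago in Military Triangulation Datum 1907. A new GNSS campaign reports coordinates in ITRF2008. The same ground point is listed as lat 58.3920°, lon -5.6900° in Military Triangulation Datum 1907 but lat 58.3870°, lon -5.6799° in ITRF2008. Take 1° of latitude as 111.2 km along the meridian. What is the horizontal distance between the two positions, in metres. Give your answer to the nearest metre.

Δφ = 58.3870° − 58.3920° = -0.0050°; Δλ = -5.6799° − -5.6900° = +0.0101°.
ΔN = Δφ × 111200 = -556.0 m; ΔE = Δλ × 111200 × cos(58.3920°) = +0.0101 × 111200 × 0.524105 = 588.6 m.
Distance = √(ΔE² + ΔN²) = √(588.6² + (-556.0)²) = 809.7 m.

810 m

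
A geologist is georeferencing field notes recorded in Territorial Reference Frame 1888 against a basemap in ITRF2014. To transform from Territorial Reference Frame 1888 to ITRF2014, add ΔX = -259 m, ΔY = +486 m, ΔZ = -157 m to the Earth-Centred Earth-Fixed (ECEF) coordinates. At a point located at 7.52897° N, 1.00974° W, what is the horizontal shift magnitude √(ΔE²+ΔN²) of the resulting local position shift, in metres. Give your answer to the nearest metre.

496 m

The local east axis at (φ, λ) is (−sin λ, cos λ, 0), so ΔE = −sin(-1.00974°)·(-259) + cos(-1.00974°)·486 = 481.36 m.
The local north axis is (−sin φ cos λ, −sin φ sin λ, cos φ), giving ΔN = 33.931 + 1.122 − 155.646 = -120.59 m.
Horizontal magnitude = √(ΔE² + ΔN²) = √(481.36² + (-120.59)²) = 496.24 m.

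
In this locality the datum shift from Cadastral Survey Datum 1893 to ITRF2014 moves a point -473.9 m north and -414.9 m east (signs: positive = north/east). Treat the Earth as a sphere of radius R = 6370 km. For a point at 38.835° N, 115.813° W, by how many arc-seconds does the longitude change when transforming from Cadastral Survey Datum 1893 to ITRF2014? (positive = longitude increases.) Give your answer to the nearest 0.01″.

At latitude 38.835°, cos φ = 0.778955.
One radian of longitude at latitude φ spans R cos φ, so Δλ = ΔE / (R cos φ) = -414.9 / (6370000 × 0.778955) = -8.3616e-05 rad = -17.247″.

Δλ = -17.25″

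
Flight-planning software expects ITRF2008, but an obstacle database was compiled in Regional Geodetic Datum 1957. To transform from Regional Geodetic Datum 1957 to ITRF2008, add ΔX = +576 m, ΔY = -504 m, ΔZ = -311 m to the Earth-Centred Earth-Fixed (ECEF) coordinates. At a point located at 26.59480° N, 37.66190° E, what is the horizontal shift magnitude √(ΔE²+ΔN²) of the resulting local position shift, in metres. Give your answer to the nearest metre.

The local east axis at (φ, λ) is (−sin λ, cos λ, 0), so ΔE = −sin(37.66190°)·576 + cos(37.66190°)·(-504) = -750.92 m.
The local north axis is (−sin φ cos λ, −sin φ sin λ, cos φ), giving ΔN = -204.132 + 137.860 − 278.095 = -344.37 m.
Horizontal magnitude = √(ΔE² + ΔN²) = √((-750.92)² + (-344.37)²) = 826.11 m.

826 m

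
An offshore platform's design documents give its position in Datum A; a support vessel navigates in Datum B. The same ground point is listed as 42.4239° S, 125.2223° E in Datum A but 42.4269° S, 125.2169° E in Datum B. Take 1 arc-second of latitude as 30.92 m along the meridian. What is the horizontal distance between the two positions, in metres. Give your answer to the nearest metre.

555 m

Δφ = -42.4269° − -42.4239° = -0.0030°; Δλ = 125.2169° − 125.2223° = -0.0054°.
1° of latitude = 3600 × 30.92 = 111312 m.
ΔN = Δφ × 111312 = -333.9 m; ΔE = Δλ × 111312 × cos(-42.4239°) = -0.0054 × 111312 × 0.738174 = -443.7 m.
Distance = √(ΔE² + ΔN²) = √((-443.7)² + (-333.9)²) = 555.3 m.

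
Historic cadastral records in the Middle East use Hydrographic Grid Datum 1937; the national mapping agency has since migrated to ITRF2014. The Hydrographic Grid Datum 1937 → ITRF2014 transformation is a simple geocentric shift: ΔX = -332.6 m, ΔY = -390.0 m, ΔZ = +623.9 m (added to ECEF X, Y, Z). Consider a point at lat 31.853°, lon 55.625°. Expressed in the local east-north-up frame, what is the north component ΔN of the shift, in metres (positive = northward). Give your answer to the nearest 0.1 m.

At φ = 31.853°, λ = 55.625°: sin φ = 0.527742, cos φ = 0.849405, sin λ = 0.825360, cos λ = 0.564607.
ΔN = −sin φ cos λ·ΔX − sin φ sin λ·ΔY + cos φ·ΔZ = −(0.527742)(0.564607)(-332.6) − (0.527742)(0.825360)(-390.0) + (0.849405)(623.9) = 798.92 m.

ΔN = 798.9 m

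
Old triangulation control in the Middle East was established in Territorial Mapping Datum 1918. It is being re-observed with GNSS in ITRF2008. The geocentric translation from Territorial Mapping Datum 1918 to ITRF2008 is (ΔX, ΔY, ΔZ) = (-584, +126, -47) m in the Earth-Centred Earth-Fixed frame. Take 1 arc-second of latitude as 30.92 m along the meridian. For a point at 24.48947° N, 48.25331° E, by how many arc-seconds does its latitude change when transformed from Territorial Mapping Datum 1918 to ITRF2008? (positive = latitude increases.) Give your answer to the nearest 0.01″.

sin φ = 0.414526, cos φ = 0.910037, sin λ = 0.746096, cos λ = 0.665839.
North component: ΔN = −sin φ cos λ·ΔX − sin φ sin λ·ΔY + cos φ·ΔZ = −(0.414526)(0.665839)(-584) − (0.414526)(0.746096)(126) + (0.910037)(-47) = 79.45 m.
1° of latitude spans 3600 × 30.92 = 111312 m, so Δφ = 79.45 / 111312 × 3600 = 2.569″.

Δφ = 2.57″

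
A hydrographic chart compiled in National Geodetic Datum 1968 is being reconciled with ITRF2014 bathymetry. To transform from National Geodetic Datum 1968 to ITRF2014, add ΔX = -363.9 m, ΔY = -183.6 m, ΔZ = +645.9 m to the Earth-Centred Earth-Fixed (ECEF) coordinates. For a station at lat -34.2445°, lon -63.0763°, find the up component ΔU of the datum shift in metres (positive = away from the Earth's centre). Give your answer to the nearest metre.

ΔU = -364 m

The local up (radial) axis is (cos φ cos λ, cos φ sin λ, sin φ), giving ΔU = -136.210 + 135.321 − 363.464 = -364.35 m.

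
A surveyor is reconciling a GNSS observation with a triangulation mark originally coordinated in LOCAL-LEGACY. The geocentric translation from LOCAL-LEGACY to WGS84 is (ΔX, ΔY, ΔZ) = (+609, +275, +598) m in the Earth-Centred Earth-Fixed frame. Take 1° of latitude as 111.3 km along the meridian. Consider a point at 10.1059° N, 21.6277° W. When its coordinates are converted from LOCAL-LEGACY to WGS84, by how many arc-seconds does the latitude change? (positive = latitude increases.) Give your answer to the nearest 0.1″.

sin φ = 0.175468, cos φ = 0.984485, sin λ = -0.368574, cos λ = 0.929598.
North component: ΔN = −sin φ cos λ·ΔX − sin φ sin λ·ΔY + cos φ·ΔZ = −(0.175468)(0.929598)(609) − (0.175468)(-0.368574)(275) + (0.984485)(598) = 507.17 m.
1° of latitude spans 111300 m, so Δφ = 507.17 / 111300 × 3600 = 16.404″.

Δφ = 16.4″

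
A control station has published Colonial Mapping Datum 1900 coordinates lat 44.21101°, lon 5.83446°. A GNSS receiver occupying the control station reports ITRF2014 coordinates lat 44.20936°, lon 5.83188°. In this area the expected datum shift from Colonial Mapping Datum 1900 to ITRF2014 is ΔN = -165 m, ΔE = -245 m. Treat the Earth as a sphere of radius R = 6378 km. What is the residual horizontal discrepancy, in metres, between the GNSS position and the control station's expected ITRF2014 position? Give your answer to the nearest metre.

Observed coordinate differences: Δφ = -0.00165°, Δλ = -0.00258°.
Converting to metres (1° lat = 111317 m, cos φ = 0.716777): observed ΔN = -183.7 m, observed ΔE = -205.9 m.
Subtracting the expected shift leaves a residual of -183.7 − (-165) = -18.7 m north and -205.9 − (-245) = 39.1 m east.
Residual distance = √((-18.7)² + 39.1²) = 43.4 m.

43 m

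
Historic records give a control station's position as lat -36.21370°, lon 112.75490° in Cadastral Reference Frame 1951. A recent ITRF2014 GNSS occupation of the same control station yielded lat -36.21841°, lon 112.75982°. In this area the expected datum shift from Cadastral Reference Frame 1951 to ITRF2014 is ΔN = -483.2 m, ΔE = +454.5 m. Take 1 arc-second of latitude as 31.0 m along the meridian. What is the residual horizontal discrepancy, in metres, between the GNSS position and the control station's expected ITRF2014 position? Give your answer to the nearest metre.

Observed coordinate differences: Δφ = -0.00471°, Δλ = +0.00492°.
Converting to metres (1° lat = 111600 m, cos φ = 0.806819): observed ΔN = -525.6 m, observed ΔE = 443.0 m.
Subtracting the expected shift leaves a residual of -525.6 − (-483.2) = -42.4 m north and 443.0 − (454.5) = -11.5 m east.
Residual distance = √((-42.4)² + (-11.5)²) = 44.0 m.

44 m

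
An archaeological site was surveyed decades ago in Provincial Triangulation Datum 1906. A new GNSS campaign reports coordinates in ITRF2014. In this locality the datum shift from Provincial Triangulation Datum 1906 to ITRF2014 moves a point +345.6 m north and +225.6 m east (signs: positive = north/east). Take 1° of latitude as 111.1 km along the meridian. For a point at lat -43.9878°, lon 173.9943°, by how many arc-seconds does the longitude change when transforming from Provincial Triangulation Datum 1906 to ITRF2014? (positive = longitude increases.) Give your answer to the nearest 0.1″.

Δλ = 10.2″

At latitude -43.9878°, cos φ = 0.719488.
1° of longitude at this latitude = 111.1 × cos φ = 79.94 km, so Δλ = 225.6 / 79935.1 = 0.0028223° = 10.160″.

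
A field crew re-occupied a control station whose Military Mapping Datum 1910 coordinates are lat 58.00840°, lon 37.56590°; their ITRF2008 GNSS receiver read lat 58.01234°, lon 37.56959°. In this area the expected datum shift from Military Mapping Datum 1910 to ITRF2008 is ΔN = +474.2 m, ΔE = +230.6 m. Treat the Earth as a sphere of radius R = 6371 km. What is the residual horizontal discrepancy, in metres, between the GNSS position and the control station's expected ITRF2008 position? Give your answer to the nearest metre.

38 m

Observed coordinate differences: Δφ = +0.00394°, Δλ = +0.00369°.
Converting to metres (1° lat = 111195 m, cos φ = 0.529795): observed ΔN = 438.1 m, observed ΔE = 217.4 m.
Subtracting the expected shift leaves a residual of 438.1 − (474.2) = -36.1 m north and 217.4 − (230.6) = -13.2 m east.
Residual distance = √((-36.1)² + (-13.2)²) = 38.4 m.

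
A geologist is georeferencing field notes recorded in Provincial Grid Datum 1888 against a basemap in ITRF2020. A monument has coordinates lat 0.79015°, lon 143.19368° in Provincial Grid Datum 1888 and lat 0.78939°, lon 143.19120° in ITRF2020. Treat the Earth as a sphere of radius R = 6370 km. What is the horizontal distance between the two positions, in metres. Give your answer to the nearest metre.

288 m

Δφ = 0.78939° − 0.79015° = -0.00076°; Δλ = 143.19120° − 143.19368° = -0.00248°.
1° along a meridian = πR/180 = 111177 m.
ΔN = Δφ × 111177 = -84.5 m; ΔE = Δλ × 111177 × cos(0.79015°) = -0.00248 × 111177 × 0.999905 = -275.7 m.
Distance = √(ΔE² + ΔN²) = √((-275.7)² + (-84.5)²) = 288.4 m.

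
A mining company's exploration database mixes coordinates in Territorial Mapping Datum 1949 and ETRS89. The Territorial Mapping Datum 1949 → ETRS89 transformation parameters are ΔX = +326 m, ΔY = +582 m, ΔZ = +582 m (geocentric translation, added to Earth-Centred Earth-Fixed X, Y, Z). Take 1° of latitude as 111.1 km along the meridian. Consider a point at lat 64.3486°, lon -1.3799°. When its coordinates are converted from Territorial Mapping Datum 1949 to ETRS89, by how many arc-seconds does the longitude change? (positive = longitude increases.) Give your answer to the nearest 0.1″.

sin φ = 0.901445, cos φ = 0.432895, sin λ = -0.024081, cos λ = 0.999710.
East component: ΔE = −sin λ·ΔX + cos λ·ΔY = −(-0.024081)(326) + (0.999710)(582) = 589.68 m.
1° of latitude spans 111100 m; at latitude φ, 1° of longitude spans that × cos φ = 48094.6 m, so Δλ = 589.68 / 48094.6 × 3600 = 44.139″.

Δλ = 44.1″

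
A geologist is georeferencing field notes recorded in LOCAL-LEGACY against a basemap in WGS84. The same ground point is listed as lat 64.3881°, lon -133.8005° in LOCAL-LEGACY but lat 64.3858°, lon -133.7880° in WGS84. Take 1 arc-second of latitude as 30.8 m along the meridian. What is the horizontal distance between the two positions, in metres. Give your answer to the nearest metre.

Δφ = 64.3858° − 64.3881° = -0.0023°; Δλ = -133.7880° − -133.8005° = +0.0125°.
1° of latitude = 3600 × 30.80 = 110880 m.
ΔN = Δφ × 110880 = -255.0 m; ΔE = Δλ × 110880 × cos(64.3881°) = +0.0125 × 110880 × 0.432273 = 599.1 m.
Distance = √(ΔE² + ΔN²) = √(599.1² + (-255.0)²) = 651.1 m.

651 m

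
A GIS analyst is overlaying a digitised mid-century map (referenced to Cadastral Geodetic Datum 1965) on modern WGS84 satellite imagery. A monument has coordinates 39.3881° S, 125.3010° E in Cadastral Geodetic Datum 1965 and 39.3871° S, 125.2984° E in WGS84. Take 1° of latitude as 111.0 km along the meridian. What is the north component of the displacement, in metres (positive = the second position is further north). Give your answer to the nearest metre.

ΔN = 111 m

Δφ = -39.3871° − -39.3881° = +0.0010°; Δλ = 125.2984° − 125.3010° = -0.0026°.
ΔN = Δφ × 111000 = 111.0 m; ΔE = Δλ × 111000 × cos(-39.3881°) = -0.0026 × 111000 × 0.772865 = -223.0 m.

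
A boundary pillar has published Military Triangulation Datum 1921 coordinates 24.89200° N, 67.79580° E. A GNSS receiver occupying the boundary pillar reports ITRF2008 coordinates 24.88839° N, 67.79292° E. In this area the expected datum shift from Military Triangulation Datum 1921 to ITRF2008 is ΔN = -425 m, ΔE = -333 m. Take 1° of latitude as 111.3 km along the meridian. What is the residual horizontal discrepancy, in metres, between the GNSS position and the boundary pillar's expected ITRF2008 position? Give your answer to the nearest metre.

48 m

Observed coordinate differences: Δφ = -0.00361°, Δλ = -0.00288°.
Converting to metres (1° lat = 111300 m, cos φ = 0.907103): observed ΔN = -401.8 m, observed ΔE = -290.8 m.
Subtracting the expected shift leaves a residual of -401.8 − (-425) = 23.2 m north and -290.8 − (-333) = 42.2 m east.
Residual distance = √(23.2² + 42.2²) = 48.2 m.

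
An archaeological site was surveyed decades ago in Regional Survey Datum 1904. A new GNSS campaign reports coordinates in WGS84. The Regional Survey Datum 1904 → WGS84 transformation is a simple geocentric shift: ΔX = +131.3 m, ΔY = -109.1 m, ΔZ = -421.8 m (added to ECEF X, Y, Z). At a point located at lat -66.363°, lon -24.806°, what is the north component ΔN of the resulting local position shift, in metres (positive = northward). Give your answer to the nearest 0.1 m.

At φ = -66.363°, λ = -24.806°: sin φ = -0.916104, cos φ = 0.400941, sin λ = -0.419547, cos λ = 0.907734.
ΔN = −sin φ cos λ·ΔX − sin φ sin λ·ΔY + cos φ·ΔZ = −(-0.916104)(0.907734)(131.3) − (-0.916104)(-0.419547)(-109.1) + (0.400941)(-421.8) = -18.00 m.

ΔN = -18.0 m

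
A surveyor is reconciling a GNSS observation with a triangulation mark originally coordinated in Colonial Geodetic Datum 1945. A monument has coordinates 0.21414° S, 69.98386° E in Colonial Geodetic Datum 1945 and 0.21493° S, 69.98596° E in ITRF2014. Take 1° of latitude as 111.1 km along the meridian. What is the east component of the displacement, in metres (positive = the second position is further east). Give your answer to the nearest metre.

Δφ = -0.21493° − -0.21414° = -0.00079°; Δλ = 69.98596° − 69.98386° = +0.00210°.
ΔN = Δφ × 111100 = -87.8 m; ΔE = Δλ × 111100 × cos(-0.21414°) = +0.00210 × 111100 × 0.999993 = 233.3 m.

ΔE = 233 m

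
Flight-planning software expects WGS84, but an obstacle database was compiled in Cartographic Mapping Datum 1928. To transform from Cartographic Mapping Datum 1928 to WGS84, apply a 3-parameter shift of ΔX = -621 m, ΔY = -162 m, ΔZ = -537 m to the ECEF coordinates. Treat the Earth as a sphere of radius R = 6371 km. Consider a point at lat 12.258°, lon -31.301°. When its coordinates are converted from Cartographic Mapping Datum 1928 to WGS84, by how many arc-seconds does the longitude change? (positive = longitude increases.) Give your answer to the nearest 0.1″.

sin φ = 0.212314, cos φ = 0.977201, sin λ = -0.519534, cos λ = 0.854450.
East component: ΔE = −sin λ·ΔX + cos λ·ΔY = −(-0.519534)(-621) + (0.854450)(-162) = -461.05 m.
1° of latitude spans πR/180 = 111195 m; at latitude φ, 1° of longitude spans that × cos φ = 108659.8 m, so Δλ = -461.05 / 108659.8 × 3600 = -15.275″.

Δλ = -15.3″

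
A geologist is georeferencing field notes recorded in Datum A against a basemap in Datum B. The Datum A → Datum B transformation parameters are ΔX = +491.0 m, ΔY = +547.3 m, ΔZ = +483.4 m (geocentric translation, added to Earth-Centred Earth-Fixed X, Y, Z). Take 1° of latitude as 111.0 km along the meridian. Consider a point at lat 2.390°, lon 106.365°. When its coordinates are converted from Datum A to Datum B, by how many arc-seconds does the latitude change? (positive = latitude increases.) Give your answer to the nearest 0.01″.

sin φ = 0.041701, cos φ = 0.999130, sin λ = 0.959486, cos λ = -0.281755.
North component: ΔN = −sin φ cos λ·ΔX − sin φ sin λ·ΔY + cos φ·ΔZ = −(0.041701)(-0.281755)(491.0) − (0.041701)(0.959486)(547.3) + (0.999130)(483.4) = 466.85 m.
1° of latitude spans 111000 m, so Δφ = 466.85 / 111000 × 3600 = 15.141″.

Δφ = 15.14″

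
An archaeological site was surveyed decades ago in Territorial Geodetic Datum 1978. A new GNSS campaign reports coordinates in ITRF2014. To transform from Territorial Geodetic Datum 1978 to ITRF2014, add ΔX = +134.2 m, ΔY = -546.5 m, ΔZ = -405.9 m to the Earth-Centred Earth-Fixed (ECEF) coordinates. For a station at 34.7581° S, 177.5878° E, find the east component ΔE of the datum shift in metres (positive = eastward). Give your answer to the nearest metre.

ΔE = 540 m

The local east axis at (φ, λ) is (−sin λ, cos λ, 0), so ΔE = −sin(177.5878°)·134.2 + cos(177.5878°)·(-546.5) = 540.37 m.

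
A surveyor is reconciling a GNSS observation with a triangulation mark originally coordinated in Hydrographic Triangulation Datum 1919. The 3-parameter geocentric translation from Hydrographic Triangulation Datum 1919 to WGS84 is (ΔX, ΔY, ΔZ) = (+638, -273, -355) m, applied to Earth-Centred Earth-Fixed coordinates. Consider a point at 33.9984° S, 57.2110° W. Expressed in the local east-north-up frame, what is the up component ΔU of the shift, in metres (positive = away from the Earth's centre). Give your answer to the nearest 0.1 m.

ΔU = 675.2 m

At φ = -33.9984°, λ = -57.2110°: sin φ = -0.559170, cos φ = 0.829053, sin λ = -0.840671, cos λ = 0.541547.
ΔU = cos φ cos λ·ΔX + cos φ sin λ·ΔY + sin φ·ΔZ = (0.829053)(0.541547)(638) + (0.829053)(-0.840671)(-273) + (-0.559170)(-355) = 675.22 m.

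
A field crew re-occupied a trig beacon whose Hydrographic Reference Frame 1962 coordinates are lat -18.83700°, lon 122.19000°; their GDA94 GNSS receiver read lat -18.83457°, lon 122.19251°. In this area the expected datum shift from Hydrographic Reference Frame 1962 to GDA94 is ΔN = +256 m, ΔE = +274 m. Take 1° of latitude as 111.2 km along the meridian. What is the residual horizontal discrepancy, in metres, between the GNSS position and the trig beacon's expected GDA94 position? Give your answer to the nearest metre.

Observed coordinate differences: Δφ = +0.00243°, Δλ = +0.00251°.
Converting to metres (1° lat = 111200 m, cos φ = 0.946441): observed ΔN = 270.2 m, observed ΔE = 264.2 m.
Subtracting the expected shift leaves a residual of 270.2 − (256) = 14.2 m north and 264.2 − (274) = -9.8 m east.
Residual distance = √(14.2² + (-9.8)²) = 17.3 m.

17 m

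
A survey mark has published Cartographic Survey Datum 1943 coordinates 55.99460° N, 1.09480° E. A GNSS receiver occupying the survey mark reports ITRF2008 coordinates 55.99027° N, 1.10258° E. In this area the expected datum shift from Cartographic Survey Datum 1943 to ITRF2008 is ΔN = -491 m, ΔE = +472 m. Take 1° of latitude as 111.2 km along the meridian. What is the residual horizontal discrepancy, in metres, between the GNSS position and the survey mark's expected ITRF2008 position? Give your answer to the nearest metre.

15 m

Observed coordinate differences: Δφ = -0.00433°, Δλ = +0.00778°.
Converting to metres (1° lat = 111200 m, cos φ = 0.559271): observed ΔN = -481.5 m, observed ΔE = 483.8 m.
Subtracting the expected shift leaves a residual of -481.5 − (-491) = 9.5 m north and 483.8 − (472) = 11.8 m east.
Residual distance = √(9.5² + 11.8²) = 15.2 m.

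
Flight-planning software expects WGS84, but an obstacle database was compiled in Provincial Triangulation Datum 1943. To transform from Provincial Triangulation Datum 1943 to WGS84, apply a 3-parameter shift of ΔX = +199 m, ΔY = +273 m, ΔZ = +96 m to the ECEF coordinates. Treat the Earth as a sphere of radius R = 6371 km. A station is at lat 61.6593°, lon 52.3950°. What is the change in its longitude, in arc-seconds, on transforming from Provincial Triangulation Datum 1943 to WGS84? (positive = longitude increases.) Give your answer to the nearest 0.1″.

Δλ = 0.6″

sin φ = 0.880140, cos φ = 0.474714, sin λ = 0.792236, cos λ = 0.610214.
East component: ΔE = −sin λ·ΔX + cos λ·ΔY = −(0.792236)(199) + (0.610214)(273) = 8.93 m.
1° of latitude spans πR/180 = 111195 m; at latitude φ, 1° of longitude spans that × cos φ = 52785.7 m, so Δλ = 8.93 / 52785.7 × 3600 = 0.609″.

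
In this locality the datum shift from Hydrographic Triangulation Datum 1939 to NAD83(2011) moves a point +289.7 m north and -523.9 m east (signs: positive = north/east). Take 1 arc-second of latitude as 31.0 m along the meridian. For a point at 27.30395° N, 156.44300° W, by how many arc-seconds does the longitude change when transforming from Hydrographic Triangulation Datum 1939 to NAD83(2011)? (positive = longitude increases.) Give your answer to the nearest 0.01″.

At latitude 27.30395°, cos φ = 0.888586.
1″ of longitude at this latitude = 31.00 × cos φ = 27.5462 m, so Δλ = -523.9 / 27.5462 = -19.019″.

Δλ = -19.02″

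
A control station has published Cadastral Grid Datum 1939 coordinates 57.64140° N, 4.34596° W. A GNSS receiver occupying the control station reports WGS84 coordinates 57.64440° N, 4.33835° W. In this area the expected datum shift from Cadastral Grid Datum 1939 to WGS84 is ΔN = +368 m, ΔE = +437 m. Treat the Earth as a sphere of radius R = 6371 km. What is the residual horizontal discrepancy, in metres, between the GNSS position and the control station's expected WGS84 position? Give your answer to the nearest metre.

38 m

Observed coordinate differences: Δφ = +0.00300°, Δλ = +0.00761°.
Converting to metres (1° lat = 111195 m, cos φ = 0.535217): observed ΔN = 333.6 m, observed ΔE = 452.9 m.
Subtracting the expected shift leaves a residual of 333.6 − (368) = -34.4 m north and 452.9 − (437) = 15.9 m east.
Residual distance = √((-34.4)² + 15.9²) = 37.9 m.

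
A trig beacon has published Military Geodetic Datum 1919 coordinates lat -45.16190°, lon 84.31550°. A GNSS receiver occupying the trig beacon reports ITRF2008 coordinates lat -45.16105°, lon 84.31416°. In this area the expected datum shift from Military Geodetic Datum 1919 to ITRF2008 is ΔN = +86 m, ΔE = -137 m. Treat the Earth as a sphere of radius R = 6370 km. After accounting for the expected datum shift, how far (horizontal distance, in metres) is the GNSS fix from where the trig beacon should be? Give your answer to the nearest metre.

33 m

Observed coordinate differences: Δφ = +0.00085°, Δλ = -0.00134°.
Converting to metres (1° lat = 111177 m, cos φ = 0.705106): observed ΔN = 94.5 m, observed ΔE = -105.0 m.
Subtracting the expected shift leaves a residual of 94.5 − (86) = 8.5 m north and -105.0 − (-137) = 32.0 m east.
Residual distance = √(8.5² + 32.0²) = 33.1 m.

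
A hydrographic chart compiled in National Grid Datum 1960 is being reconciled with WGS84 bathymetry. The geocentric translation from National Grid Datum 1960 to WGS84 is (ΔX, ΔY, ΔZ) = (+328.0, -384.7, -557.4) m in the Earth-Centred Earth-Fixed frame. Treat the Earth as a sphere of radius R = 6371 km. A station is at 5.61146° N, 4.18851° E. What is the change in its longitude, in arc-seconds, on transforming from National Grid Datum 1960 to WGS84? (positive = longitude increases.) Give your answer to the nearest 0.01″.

sin φ = 0.097782, cos φ = 0.995208, sin λ = 0.073038, cos λ = 0.997329.
East component: ΔE = −sin λ·ΔX + cos λ·ΔY = −(0.073038)(328.0) + (0.997329)(-384.7) = -407.63 m.
1° of latitude spans πR/180 = 111195 m; at latitude φ, 1° of longitude spans that × cos φ = 110662.1 m, so Δλ = -407.63 / 110662.1 × 3600 = -13.261″.

Δλ = -13.26″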